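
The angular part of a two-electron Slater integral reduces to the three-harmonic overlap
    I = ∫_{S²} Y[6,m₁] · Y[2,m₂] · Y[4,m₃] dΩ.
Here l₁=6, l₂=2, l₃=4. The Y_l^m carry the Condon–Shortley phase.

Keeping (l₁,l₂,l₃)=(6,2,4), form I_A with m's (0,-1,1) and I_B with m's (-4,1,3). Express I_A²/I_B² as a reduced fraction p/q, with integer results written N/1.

Same 6,2,4: normalisation and zero-m 3j drop out of the ratio.
A: Δ: 4! 8! 0! / 13! → 1/6435; sum: t=1:−1/4320 = -1/4320; 3j²(6 2 4; 0 -1 1) = Δ·Π!·Σ² = 8/429  (sign +1)
B: Δ: 4! 8! 0! / 13! → 1/6435; sum: t=3:−1/30240 = -1/30240; 3j²(6 2 4; -4 1 3) = Δ·Π!·Σ² = 16/429  (sign +1)
I_A²/I_B² = (8/429)/(16/429) = 1/2

1/2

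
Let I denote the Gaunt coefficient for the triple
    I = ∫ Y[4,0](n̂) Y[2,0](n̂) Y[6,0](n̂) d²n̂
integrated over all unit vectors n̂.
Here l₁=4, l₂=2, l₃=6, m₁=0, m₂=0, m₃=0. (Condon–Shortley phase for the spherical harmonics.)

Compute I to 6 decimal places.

0.238565

Rules hold: Σm=0, L=12 even, 2≤6≤6.
N = 9·5·13 = 585
Δ = 0!·8!·4!/13! = 1/6435
Racah Σ t=0..0: t=0:+1/2304 = 1/2304
⇒ 3j(4 2 6; 0 0 0)² = 5/143, sgn +1
(m-triple is (0,0,0) — same symbol as above.)
4πI² = N·(3j₀)²·(3jₘ)² = 1125/1573
I = +1·√(0.715194/4π) = 0.23856513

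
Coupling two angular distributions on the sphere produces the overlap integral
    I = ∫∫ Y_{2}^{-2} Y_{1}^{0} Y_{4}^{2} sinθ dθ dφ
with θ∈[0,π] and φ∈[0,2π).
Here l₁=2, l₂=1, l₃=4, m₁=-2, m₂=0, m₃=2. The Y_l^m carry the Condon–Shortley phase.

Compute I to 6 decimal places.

triangle: need 1≤l₃≤3, have 4; I=0

0.000000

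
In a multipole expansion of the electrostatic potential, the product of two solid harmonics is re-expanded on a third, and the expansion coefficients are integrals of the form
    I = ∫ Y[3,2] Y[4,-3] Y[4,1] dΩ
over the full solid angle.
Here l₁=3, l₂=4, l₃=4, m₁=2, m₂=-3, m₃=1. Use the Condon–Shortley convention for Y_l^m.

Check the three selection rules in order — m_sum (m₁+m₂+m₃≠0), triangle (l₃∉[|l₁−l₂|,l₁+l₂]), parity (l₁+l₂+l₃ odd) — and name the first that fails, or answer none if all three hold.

parity

azimuthal sum: 2 − 3 + 1 = 0  ✓
1 ≤ 4 ≤ 7 (triangle on l)  ✓
L = 3 + 4 + 4 = 11 (odd)  ✗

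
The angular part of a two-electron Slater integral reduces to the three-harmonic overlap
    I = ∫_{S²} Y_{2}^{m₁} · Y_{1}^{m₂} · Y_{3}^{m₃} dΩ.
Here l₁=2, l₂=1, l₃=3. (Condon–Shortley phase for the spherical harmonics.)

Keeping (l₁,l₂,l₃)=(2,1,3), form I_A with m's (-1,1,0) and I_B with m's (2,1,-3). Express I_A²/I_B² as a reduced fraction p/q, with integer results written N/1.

Shared (l₁,l₂,l₃)=(2,1,3): N and (l;000)² cancel in I_A²/I_B².
A: Δ = 0!·4!·2!/7! = 1/105; Racah Σ t=0..0: t=0:+1/12 = 1/12; ⇒ 3j(2 1 3; -1 1 0)² = 1/35, sgn -1
B: Δ = 0!·4!·2!/7! = 1/105; Racah Σ t=0..0: t=0:+1/48 = 1/48; ⇒ 3j(2 1 3; 2 1 -3)² = 1/7, sgn +1
I_A²/I_B² = (1/35)/(1/7) = 1/5

1/5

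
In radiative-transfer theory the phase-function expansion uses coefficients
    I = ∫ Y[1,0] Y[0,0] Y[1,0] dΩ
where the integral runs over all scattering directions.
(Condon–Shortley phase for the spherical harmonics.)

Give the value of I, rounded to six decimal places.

Checks pass: Σm=0; 2 even; l₃=1∈[1,1].
(2·1+1)(2·0+1)(2·1+1) = 9
Δ: 0! 2! 0! / 3! → 1/3
sum: t=0:+1/1 = 1/1
3j²(1 0 1; 0 0 0) = Δ·Π!·Σ² = 1/3  (sign -1)
(m-triple is (0,0,0) — same symbol as above.)
combine: 4πI² = 9·1/3·1/3 = 1/1
take √, sign +1: I = 0.28209479

0.282095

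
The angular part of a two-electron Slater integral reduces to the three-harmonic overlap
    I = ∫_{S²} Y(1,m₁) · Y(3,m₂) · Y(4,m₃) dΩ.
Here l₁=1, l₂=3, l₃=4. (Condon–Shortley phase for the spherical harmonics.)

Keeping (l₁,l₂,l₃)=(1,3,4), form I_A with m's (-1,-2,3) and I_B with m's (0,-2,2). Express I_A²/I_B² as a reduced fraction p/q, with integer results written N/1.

Same 1,3,4: normalisation and zero-m 3j drop out of the ratio.
A: Δ: 0! 2! 6! / 9! → 1/252; sum: t=0:+1/240 = 1/240; 3j²(1 3 4; -1 -2 3) = Δ·Π!·Σ² = 1/12  (sign -1)
B: Δ: 0! 2! 6! / 9! → 1/252; sum: t=0:+1/120 = 1/120; 3j²(1 3 4; 0 -2 2) = Δ·Π!·Σ² = 1/21  (sign +1)
I_A²/I_B² = (1/12)/(1/21) = 7/4

7/4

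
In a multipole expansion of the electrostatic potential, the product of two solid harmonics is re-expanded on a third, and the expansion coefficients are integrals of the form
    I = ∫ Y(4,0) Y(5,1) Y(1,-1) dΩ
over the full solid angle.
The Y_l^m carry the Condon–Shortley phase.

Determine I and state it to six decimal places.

m-sum 0 ✓  L=10 even ✓  1≤1≤9 ✓
Π(2lᵢ+1) = 9×11×3 = 297
triangle coeff Δ(4,5,1) = 1/495
Σ_t [4,4]: t=4:+1/576 = 1/576
(3j)²=5/99 [(4 5 1; 0 0 0)], sign=-1
Σ_t [4,4]: t=4:+1/1152 = 1/1152
(3j)²=1/33 [(4 5 1; 0 1 -1)], sign=+1
⇒ 4πI² = 5/11
I = (-1)√(5/11/(4π)) = -0.19018827

-0.190188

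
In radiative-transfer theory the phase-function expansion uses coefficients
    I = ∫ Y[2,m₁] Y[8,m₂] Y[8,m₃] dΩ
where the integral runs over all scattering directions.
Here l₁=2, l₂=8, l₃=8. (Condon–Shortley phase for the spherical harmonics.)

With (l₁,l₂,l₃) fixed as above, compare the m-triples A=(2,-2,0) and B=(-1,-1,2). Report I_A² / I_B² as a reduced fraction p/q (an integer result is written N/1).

l's match ⇒ only the (l;m) 3-j factors differ between A and B.
A: triangle coeff Δ(2,8,8) = 1/348840; Σ_t [0,0]: t=0:+1/116121600 = 1/116121600; (3j)²=7/323 [(2 8 8; 2 -2 0)], sign=+1
B: triangle coeff Δ(2,8,8) = 1/348840; Σ_t [1,2]: t=1:−1/58060800 t=2:+1/87091200 = -1/174182400; (3j)²=7/2584 [(2 8 8; -1 -1 2)], sign=-1
I_A²/I_B² = (7/323)/(7/2584) = 8/1

8/1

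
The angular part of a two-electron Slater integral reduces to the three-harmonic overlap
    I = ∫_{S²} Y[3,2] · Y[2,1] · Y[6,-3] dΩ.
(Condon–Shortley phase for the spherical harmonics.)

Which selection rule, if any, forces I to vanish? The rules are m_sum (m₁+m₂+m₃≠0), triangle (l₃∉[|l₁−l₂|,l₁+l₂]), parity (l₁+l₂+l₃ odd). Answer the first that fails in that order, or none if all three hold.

triangle

azimuthal sum: 2 + 1 − 3 = 0  ✓
1 ≤ 6 ≤ 5 (triangle on l)  ✗
L = 3 + 2 + 6 = 11 (odd)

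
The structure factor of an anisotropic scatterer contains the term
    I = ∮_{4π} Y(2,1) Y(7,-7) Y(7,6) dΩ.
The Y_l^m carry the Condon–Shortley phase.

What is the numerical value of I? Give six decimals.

Checks pass: Σm=0; 16 even; l₃=7∈[5,9].
(2·2+1)(2·7+1)(2·7+1) = 1125
Δ: 2! 2! 12! / 17! → 1/185640
sum: t=0:+1/2419200 t=1:−1/518400 t=2:+1/2419200 = -1/907200
3j²(2 7 7; 0 0 0) = Δ·Π!·Σ² = 56/3315  (sign +1)
sum: t=0:+1/958003200 = 1/958003200
3j²(2 7 7; 1 -7 6) = Δ·Π!·Σ² = 13/680  (sign -1)
combine: 4πI² = 1125·56/3315·13/680 = 105/289
take √, sign -1: I = -0.17003597

-0.170036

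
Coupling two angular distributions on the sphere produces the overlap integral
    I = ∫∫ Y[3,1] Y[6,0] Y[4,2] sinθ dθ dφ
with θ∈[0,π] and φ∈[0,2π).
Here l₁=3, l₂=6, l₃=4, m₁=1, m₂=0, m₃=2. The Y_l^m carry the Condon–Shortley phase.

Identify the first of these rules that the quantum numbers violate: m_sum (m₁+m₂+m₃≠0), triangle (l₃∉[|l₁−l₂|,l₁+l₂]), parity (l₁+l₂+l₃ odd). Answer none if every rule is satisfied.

azimuthal sum: 1 + 0 + 2 = 3  ✗
3 ≤ 4 ≤ 9 (triangle on l)
L = 3 + 6 + 4 = 13 (odd)

m_sum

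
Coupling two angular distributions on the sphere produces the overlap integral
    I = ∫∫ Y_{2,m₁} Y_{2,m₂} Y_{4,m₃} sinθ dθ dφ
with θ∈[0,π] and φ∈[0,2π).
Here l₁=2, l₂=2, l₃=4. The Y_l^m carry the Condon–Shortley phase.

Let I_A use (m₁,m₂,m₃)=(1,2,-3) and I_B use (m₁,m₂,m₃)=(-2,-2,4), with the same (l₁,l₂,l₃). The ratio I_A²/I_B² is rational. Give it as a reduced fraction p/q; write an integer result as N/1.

1/2

Same 2,2,4: normalisation and zero-m 3j drop out of the ratio.
A: Δ: 0! 4! 4! / 9! → 1/630; sum: t=0:+1/144 = 1/144; 3j²(2 2 4; 1 2 -3) = Δ·Π!·Σ² = 1/18  (sign -1)
B: Δ: 0! 4! 4! / 9! → 1/630; sum: t=0:+1/576 = 1/576; 3j²(2 2 4; -2 -2 4) = Δ·Π!·Σ² = 1/9  (sign +1)
I_A²/I_B² = (1/18)/(1/9) = 1/2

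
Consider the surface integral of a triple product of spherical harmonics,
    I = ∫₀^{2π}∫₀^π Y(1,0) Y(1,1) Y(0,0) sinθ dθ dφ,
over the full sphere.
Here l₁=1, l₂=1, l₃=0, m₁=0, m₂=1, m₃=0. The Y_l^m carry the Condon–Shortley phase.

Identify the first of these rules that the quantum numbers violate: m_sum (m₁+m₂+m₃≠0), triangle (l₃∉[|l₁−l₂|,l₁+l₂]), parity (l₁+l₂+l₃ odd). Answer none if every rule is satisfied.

m_sum

Σmᵢ = 1  ✗
l₃∈[|l₁−l₂|,l₁+l₂]=[0,2], have l₃=0
Σlᵢ = 2 ⇒ even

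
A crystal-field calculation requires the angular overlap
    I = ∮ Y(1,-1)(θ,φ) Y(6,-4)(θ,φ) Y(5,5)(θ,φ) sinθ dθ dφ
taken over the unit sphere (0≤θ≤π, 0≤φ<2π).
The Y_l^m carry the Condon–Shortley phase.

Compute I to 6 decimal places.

0.040859

Rules hold: Σm=0, L=12 even, 5≤5≤7.
N = 3·13·11 = 429
Δ = 2!·0!·10!/13! = 1/858
Racah Σ t=1..1: t=1:−1/14400 = -1/14400
⇒ 3j(1 6 5; 0 0 0)² = 6/143, sgn +1
Racah Σ t=2..2: t=2:+1/7257600 = 1/7257600
⇒ 3j(1 6 5; -1 -4 5)² = 1/858, sgn +1
4πI² = N·(3j₀)²·(3jₘ)² = 3/143
I = +1·√(0.020979/4π) = 0.04085899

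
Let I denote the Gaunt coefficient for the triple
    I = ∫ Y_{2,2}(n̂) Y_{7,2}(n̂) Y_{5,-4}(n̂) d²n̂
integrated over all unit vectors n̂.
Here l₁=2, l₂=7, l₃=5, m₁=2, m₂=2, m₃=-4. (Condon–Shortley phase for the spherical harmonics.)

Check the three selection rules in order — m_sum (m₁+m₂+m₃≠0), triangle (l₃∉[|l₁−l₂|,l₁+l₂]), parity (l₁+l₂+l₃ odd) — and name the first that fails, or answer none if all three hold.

none

azimuthal sum: 2 + 2 − 4 = 0  ✓
5 ≤ 5 ≤ 9 (triangle on l)  ✓
L = 2 + 7 + 5 = 14 (even)  ✓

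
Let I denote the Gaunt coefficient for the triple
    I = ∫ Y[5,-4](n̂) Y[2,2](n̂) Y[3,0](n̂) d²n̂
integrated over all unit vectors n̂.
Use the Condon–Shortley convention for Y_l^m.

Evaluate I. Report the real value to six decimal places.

0.000000

Σmᵢ = -2 ≠ 0, so the φ-integral vanishes; I = 0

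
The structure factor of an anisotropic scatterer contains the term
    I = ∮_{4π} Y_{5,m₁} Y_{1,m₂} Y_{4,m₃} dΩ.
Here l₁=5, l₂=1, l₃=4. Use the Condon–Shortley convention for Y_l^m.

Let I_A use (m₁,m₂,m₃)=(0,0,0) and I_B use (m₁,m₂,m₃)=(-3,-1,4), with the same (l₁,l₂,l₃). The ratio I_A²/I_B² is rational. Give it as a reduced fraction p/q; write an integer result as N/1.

l's match ⇒ only the (l;m) 3-j factors differ between A and B.
A: triangle coeff Δ(5,1,4) = 1/495; Σ_t [1,1]: t=1:−1/576 = -1/576; (3j)²=5/99 [(5 1 4; 0 0 0)], sign=-1
B: triangle coeff Δ(5,1,4) = 1/495; Σ_t [0,0]: t=0:+1/80640 = 1/80640; (3j)²=1/495 [(5 1 4; -3 -1 4)], sign=+1
I_A²/I_B² = (5/99)/(1/495) = 25/1

25/1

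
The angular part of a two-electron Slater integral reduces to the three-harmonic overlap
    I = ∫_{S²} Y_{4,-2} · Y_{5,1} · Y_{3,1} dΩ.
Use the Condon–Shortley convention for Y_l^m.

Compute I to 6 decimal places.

m-sum 0 ✓  L=12 even ✓  1≤3≤9 ✓
Π(2lᵢ+1) = 9×11×7 = 693
triangle coeff Δ(4,5,3) = 1/180180
Σ_t [2,4]: t=2:+1/576 t=3:−1/144 t=4:+1/576 = -1/288
(3j)²=20/1001 [(4 5 3; 0 0 0)], sign=+1
Σ_t [4,6]: t=4:+1/384 t=5:−1/720 t=6:+1/34560 = 43/34560
(3j)²=1849/180180 [(4 5 3; -2 1 1)], sign=+1
⇒ 4πI² = 1849/13013
I = (+1)√(1849/13013/(4π)) = 0.10633465

0.106335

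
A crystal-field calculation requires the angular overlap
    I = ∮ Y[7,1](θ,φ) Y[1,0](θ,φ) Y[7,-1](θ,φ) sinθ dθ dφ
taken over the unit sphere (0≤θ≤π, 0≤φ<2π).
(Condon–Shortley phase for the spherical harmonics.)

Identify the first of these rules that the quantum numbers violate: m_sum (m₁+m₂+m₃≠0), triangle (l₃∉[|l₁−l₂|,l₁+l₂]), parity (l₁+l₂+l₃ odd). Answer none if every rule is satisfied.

parity

Σmᵢ = 0  ✓
l₃∈[|l₁−l₂|,l₁+l₂]=[6,8], have l₃=7  ✓
Σlᵢ = 15 ⇒ odd  ✗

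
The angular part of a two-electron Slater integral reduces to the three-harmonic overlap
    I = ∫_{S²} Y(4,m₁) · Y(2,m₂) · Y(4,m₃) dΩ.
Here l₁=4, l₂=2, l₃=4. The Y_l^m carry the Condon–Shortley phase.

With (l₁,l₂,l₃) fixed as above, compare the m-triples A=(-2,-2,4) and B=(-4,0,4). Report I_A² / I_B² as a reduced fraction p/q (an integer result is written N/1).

Same 4,2,4: normalisation and zero-m 3j drop out of the ratio.
A: Δ: 2! 6! 2! / 11! → 1/13860; sum: t=0:+1/2880 = 1/2880; 3j²(4 2 4; -2 -2 4) = Δ·Π!·Σ² = 2/165  (sign +1)
B: Δ: 2! 6! 2! / 11! → 1/13860; sum: t=2:+1/2880 = 1/2880; 3j²(4 2 4; -4 0 4) = Δ·Π!·Σ² = 28/495  (sign +1)
I_A²/I_B² = (2/165)/(28/495) = 3/14

3/14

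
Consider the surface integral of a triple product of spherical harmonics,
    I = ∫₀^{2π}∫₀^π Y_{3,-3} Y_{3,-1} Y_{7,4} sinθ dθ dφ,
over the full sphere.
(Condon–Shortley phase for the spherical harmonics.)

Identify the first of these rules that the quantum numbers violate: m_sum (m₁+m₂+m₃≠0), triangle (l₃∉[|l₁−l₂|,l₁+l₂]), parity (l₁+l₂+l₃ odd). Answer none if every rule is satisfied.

triangle

Σmᵢ = 0  ✓
l₃∈[|l₁−l₂|,l₁+l₂]=[0,6], have l₃=7  ✗
Σlᵢ = 13 ⇒ odd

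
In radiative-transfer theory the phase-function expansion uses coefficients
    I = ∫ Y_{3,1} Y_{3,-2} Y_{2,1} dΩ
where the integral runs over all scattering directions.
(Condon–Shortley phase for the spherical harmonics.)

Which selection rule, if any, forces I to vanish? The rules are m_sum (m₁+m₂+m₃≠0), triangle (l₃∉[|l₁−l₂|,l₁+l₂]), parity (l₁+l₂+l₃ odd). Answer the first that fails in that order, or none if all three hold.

m₁+m₂+m₃ = 1 − 2 + 1 = 0  ✓
triangle: |3−3|=0 ≤ l₃=2 ≤ 3+3=6  ✓
parity: l₁+l₂+l₃ = 8 is even  ✓

none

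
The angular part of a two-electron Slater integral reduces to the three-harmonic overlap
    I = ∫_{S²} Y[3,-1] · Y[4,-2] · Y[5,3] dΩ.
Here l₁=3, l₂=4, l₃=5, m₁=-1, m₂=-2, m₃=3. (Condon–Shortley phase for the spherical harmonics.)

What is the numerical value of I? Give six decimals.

Checks pass: Σm=0; 12 even; l₃=5∈[1,7].
(2·3+1)(2·4+1)(2·5+1) = 693
Δ: 2! 4! 6! / 13! → 1/180180
sum: t=0:+1/576 t=1:−1/144 t=2:+1/576 = -1/288
3j²(3 4 5; 0 0 0) = Δ·Π!·Σ² = 20/1001  (sign +1)
sum: t=0:+1/2304 t=1:−1/720 t=2:+1/5760 = -1/1280
3j²(3 4 5; -1 -2 3) = Δ·Π!·Σ² = 27/1430  (sign -1)
combine: 4πI² = 693·20/1001·27/1430 = 486/1859
take √, sign -1: I = -0.14423595

-0.144236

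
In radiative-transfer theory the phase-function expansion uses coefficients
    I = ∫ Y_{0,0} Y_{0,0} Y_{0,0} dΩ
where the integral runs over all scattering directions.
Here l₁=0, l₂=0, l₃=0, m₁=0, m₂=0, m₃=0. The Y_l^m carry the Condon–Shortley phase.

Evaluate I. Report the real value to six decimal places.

0.282095

Checks pass: Σm=0; 0 even; l₃=0∈[0,0].
(2·0+1)(2·0+1)(2·0+1) = 1
Δ: 0! 0! 0! / 1! → 1/1
sum: t=0:+1/1 = 1/1
3j²(0 0 0; 0 0 0) = Δ·Π!·Σ² = 1/1  (sign +1)
(m-triple is (0,0,0) — same symbol as above.)
combine: 4πI² = 1·1·1 = 1/1
take √, sign +1: I = 0.28209479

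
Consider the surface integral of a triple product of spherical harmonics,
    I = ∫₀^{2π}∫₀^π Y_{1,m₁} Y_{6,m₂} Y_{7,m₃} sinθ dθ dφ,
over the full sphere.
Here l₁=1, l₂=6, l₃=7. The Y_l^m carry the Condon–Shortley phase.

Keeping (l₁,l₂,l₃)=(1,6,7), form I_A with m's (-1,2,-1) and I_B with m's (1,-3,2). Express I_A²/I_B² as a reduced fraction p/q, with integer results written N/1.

Shared (l₁,l₂,l₃)=(1,6,7): N and (l;000)² cancel in I_A²/I_B².
A: Δ = 0!·2!·12!/15! = 1/1365; Racah Σ t=0..0: t=0:+1/1935360 = 1/1935360; ⇒ 3j(1 6 7; -1 2 -1)² = 1/91, sgn +1
B: Δ = 0!·2!·12!/15! = 1/1365; Racah Σ t=0..0: t=0:+1/4354560 = 1/4354560; ⇒ 3j(1 6 7; 1 -3 2)² = 2/273, sgn -1
I_A²/I_B² = (1/91)/(2/273) = 3/2

3/2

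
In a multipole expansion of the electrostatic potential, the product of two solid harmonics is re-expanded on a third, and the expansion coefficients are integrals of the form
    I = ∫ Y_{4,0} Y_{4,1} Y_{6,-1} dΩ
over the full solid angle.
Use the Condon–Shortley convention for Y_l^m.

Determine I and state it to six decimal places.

Rules hold: Σm=0, L=14 even, 0≤6≤8.
N = 9·9·13 = 1053
Δ = 2!·6!·6!/15! = 1/1261260
Racah Σ t=0..2: t=0:+1/4608 t=1:−1/1296 t=2:+1/4608 = -7/20736
⇒ 3j(4 4 6; 0 0 0)² = 20/1287, sgn -1
Racah Σ t=0..2: t=0:+1/11520 t=1:−1/1728 t=2:+1/3456 = -7/34560
⇒ 3j(4 4 6; 0 1 -1)² = 7/858, sgn +1
4πI² = N·(3j₀)²·(3jₘ)² = 210/1573
I = -1·√(0.133503/4π) = -0.10307192

-0.103072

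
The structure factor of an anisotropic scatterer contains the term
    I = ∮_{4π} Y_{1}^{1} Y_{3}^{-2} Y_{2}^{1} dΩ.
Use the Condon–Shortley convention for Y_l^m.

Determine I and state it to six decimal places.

Checks pass: Σm=0; 6 even; l₃=2∈[2,4].
(2·1+1)(2·3+1)(2·2+1) = 105
Δ: 2! 0! 4! / 7! → 1/105
sum: t=1:−1/4 = -1/4
3j²(1 3 2; 0 0 0) = Δ·Π!·Σ² = 3/35  (sign -1)
sum: t=0:+1/12 = 1/12
3j²(1 3 2; 1 -2 1) = Δ·Π!·Σ² = 2/21  (sign -1)
combine: 4πI² = 105·3/35·2/21 = 6/7
take √, sign +1: I = 0.26116903

0.261169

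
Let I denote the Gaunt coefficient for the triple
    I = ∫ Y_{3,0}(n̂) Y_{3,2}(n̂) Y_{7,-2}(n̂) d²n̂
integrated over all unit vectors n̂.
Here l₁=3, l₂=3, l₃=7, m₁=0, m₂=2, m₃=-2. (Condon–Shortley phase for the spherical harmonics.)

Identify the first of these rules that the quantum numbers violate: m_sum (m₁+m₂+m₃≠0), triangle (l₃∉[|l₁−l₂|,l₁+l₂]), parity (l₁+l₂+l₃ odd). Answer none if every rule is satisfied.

triangle

m₁+m₂+m₃ = 0 + 2 − 2 = 0  ✓
triangle: |3−3|=0 ≤ l₃=7 ≤ 3+3=6  ✗
parity: l₁+l₂+l₃ = 13 is odd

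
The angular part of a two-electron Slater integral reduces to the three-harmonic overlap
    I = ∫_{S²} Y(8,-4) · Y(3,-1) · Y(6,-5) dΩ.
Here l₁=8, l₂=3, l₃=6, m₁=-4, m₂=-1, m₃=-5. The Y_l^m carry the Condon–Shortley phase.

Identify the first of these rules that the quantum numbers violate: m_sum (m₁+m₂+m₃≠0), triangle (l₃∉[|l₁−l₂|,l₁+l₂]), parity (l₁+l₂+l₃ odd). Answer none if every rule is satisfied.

m_sum

azimuthal sum: -4 − 1 − 5 = -10  ✗
5 ≤ 6 ≤ 11 (triangle on l)
L = 8 + 3 + 6 = 17 (odd)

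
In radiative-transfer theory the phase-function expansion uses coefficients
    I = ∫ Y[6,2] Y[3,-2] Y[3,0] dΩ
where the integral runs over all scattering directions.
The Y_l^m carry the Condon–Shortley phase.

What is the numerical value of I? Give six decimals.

Checks pass: Σm=0; 12 even; l₃=3∈[3,9].
(2·6+1)(2·3+1)(2·3+1) = 637
Δ: 6! 6! 0! / 13! → 1/12012
sum: t=3:−1/1296 = -1/1296
3j²(6 3 3; 0 0 0) = Δ·Π!·Σ² = 100/3003  (sign +1)
sum: t=1:−1/4320 = -1/4320
3j²(6 3 3; 2 -2 0) = Δ·Π!·Σ² = 8/429  (sign +1)
combine: 4πI² = 637·100/3003·8/429 = 5600/14157
take √, sign +1: I = 0.17742036

0.177420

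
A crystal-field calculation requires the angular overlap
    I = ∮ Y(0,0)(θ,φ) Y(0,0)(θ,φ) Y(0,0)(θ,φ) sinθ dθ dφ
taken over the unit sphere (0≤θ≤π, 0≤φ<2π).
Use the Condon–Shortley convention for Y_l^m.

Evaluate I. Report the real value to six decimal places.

Checks pass: Σm=0; 0 even; l₃=0∈[0,0].
(2·0+1)(2·0+1)(2·0+1) = 1
Δ: 0! 0! 0! / 1! → 1/1
sum: t=0:+1/1 = 1/1
3j²(0 0 0; 0 0 0) = Δ·Π!·Σ² = 1/1  (sign +1)
(m-triple is (0,0,0) — same symbol as above.)
combine: 4πI² = 1·1·1 = 1/1
take √, sign +1: I = 0.28209479

0.282095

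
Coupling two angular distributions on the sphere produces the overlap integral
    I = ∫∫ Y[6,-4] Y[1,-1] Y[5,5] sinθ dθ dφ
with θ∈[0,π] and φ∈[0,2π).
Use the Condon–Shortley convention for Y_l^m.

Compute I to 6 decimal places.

0.040859

Rules hold: Σm=0, L=12 even, 5≤5≤7.
N = 13·3·11 = 429
Δ = 2!·10!·0!/13! = 1/858
Racah Σ t=1..1: t=1:−1/14400 = -1/14400
⇒ 3j(6 1 5; 0 0 0)² = 6/143, sgn +1
Racah Σ t=0..0: t=0:+1/7257600 = 1/7257600
⇒ 3j(6 1 5; -4 -1 5)² = 1/858, sgn +1
4πI² = N·(3j₀)²·(3jₘ)² = 3/143
I = +1·√(0.020979/4π) = 0.04085899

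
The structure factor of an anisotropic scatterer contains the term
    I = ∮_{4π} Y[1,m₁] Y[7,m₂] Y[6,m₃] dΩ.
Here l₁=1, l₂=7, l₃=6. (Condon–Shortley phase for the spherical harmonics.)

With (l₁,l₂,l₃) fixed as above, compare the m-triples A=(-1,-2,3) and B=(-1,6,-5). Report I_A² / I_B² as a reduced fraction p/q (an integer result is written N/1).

l's match ⇒ only the (l;m) 3-j factors differ between A and B.
A: triangle coeff Δ(1,7,6) = 1/1365; Σ_t [2,2]: t=2:+1/4354560 = 1/4354560; (3j)²=2/273 [(1 7 6; -1 -2 3)], sign=-1
B: triangle coeff Δ(1,7,6) = 1/1365; Σ_t [2,2]: t=2:+1/79833600 = 1/79833600; (3j)²=2/35 [(1 7 6; -1 6 -5)], sign=-1
I_A²/I_B² = (2/273)/(2/35) = 5/39

5/39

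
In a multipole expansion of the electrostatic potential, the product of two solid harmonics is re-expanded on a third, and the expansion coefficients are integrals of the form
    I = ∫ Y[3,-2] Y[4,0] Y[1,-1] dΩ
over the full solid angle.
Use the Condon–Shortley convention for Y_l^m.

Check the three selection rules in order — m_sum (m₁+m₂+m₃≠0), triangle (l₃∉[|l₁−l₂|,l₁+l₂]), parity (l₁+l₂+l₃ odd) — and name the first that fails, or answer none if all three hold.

azimuthal sum: -2 + 0 − 1 = -3  ✗
1 ≤ 1 ≤ 7 (triangle on l)
L = 3 + 4 + 1 = 8 (even)

m_sum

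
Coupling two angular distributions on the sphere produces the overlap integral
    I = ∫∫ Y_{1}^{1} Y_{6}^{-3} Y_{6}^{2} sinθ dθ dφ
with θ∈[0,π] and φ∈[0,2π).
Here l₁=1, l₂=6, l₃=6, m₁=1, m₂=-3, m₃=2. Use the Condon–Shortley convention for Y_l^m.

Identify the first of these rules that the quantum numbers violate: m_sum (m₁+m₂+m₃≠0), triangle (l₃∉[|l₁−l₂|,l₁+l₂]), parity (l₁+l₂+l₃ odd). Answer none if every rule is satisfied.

azimuthal sum: 1 − 3 + 2 = 0  ✓
5 ≤ 6 ≤ 7 (triangle on l)  ✓
L = 1 + 6 + 6 = 13 (odd)  ✗

parity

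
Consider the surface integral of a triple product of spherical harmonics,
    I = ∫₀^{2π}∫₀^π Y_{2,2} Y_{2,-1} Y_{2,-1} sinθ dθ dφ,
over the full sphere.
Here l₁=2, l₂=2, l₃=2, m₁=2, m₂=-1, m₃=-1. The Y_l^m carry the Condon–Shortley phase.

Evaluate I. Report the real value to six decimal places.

0.220728

m-sum 0 ✓  L=6 even ✓  0≤2≤4 ✓
Π(2lᵢ+1) = 5×5×5 = 125
triangle coeff Δ(2,2,2) = 1/630
Σ_t [0,2]: t=0:+1/8 t=1:−1/1 t=2:+1/8 = -3/4
(3j)²=2/35 [(2 2 2; 0 0 0)], sign=-1
Σ_t [0,0]: t=0:+1/4 = 1/4
(3j)²=3/35 [(2 2 2; 2 -1 -1)], sign=-1
⇒ 4πI² = 30/49
I = (+1)√(30/49/(4π)) = 0.22072812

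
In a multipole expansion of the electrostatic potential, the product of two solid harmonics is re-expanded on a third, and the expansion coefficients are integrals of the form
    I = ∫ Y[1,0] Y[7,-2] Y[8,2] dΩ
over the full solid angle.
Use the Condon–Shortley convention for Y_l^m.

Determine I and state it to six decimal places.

0.237007

Rules hold: Σm=0, L=16 even, 6≤8≤8.
N = 3·15·17 = 765
Δ = 0!·2!·14!/17! = 1/2040
Racah Σ t=0..0: t=0:+1/25401600 = 1/25401600
⇒ 3j(1 7 8; 0 0 0)² = 8/255, sgn +1
Racah Σ t=0..0: t=0:+1/43545600 = 1/43545600
⇒ 3j(1 7 8; 0 -2 2)² = 1/34, sgn +1
4πI² = N·(3j₀)²·(3jₘ)² = 12/17
I = +1·√(0.705882/4π) = 0.23700703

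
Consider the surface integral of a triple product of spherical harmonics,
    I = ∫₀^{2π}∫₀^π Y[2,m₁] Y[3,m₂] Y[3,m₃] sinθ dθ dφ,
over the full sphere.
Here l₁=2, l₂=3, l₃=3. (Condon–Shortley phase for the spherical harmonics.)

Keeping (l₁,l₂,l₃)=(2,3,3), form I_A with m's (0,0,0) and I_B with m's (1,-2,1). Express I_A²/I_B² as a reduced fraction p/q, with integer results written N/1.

Same 2,3,3: normalisation and zero-m 3j drop out of the ratio.
A: Δ: 2! 2! 4! / 9! → 1/3780; sum: t=0:+1/24 t=1:−1/4 t=2:+1/24 = -1/6; 3j²(2 3 3; 0 0 0) = Δ·Π!·Σ² = 4/105  (sign +1)
B: Δ: 2! 2! 4! / 9! → 1/3780; sum: t=0:+1/12 t=1:−1/48 = 1/16; 3j²(2 3 3; 1 -2 1) = Δ·Π!·Σ² = 1/28  (sign +1)
I_A²/I_B² = (4/105)/(1/28) = 16/15

16/15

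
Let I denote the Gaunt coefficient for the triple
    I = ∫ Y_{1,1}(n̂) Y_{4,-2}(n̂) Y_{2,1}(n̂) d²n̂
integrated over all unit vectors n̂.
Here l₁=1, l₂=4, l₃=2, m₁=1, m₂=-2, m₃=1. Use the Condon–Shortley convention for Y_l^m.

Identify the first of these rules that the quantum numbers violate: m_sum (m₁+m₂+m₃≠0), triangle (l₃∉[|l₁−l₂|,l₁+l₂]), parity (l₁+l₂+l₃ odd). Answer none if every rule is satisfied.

m₁+m₂+m₃ = 1 − 2 + 1 = 0  ✓
triangle: |1−4|=3 ≤ l₃=2 ≤ 1+4=5  ✗
parity: l₁+l₂+l₃ = 7 is odd

triangle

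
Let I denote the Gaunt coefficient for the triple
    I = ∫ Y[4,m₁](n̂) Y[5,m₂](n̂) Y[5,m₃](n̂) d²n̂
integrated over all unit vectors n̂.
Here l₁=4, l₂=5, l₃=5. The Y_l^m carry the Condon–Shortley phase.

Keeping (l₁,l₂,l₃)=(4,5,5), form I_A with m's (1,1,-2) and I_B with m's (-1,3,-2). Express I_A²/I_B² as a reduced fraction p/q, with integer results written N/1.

l's match ⇒ only the (l;m) 3-j factors differ between A and B.
A: triangle coeff Δ(4,5,5) = 1/3153150; Σ_t [0,3]: t=0:+1/103680 t=1:−1/2880 t=2:+1/1152 t=3:−1/5184 = 7/20736; (3j)²=35/2574 [(4 5 5; 1 1 -2)], sign=-1
B: triangle coeff Δ(4,5,5) = 1/3153150; Σ_t [2,4]: t=2:+1/17280 t=3:−1/2880 t=4:+1/6912 = -1/6912; (3j)²=5/429 [(4 5 5; -1 3 -2)], sign=+1
I_A²/I_B² = (35/2574)/(5/429) = 7/6

7/6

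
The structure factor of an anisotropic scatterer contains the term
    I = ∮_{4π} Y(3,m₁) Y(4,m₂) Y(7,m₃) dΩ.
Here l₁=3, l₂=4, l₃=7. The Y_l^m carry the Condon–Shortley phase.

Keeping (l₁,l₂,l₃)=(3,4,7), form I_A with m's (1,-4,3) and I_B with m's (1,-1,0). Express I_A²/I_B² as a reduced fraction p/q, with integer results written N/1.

Same 3,4,7: normalisation and zero-m 3j drop out of the ratio.
A: Δ: 0! 6! 8! / 15! → 1/45045; sum: t=0:+1/1935360 = 1/1935360; 3j²(3 4 7; 1 -4 3) = Δ·Π!·Σ² = 1/1001  (sign +1)
B: Δ: 0! 6! 8! / 15! → 1/45045; sum: t=0:+1/34560 = 1/34560; 3j²(3 4 7; 1 -1 0) = Δ·Π!·Σ² = 7/429  (sign -1)
I_A²/I_B² = (1/1001)/(7/429) = 3/49

3/49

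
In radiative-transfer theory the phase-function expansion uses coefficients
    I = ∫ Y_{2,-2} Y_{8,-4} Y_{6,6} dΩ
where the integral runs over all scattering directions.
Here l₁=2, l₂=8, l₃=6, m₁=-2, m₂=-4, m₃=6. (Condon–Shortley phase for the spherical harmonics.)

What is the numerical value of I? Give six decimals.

0.008486

Checks pass: Σm=0; 16 even; l₃=6∈[6,10].
(2·2+1)(2·8+1)(2·6+1) = 1105
Δ: 4! 0! 12! / 17! → 1/30940
sum: t=2:+1/2073600 = 1/2073600
3j²(2 8 6; 0 0 0) = Δ·Π!·Σ² = 28/1105  (sign +1)
sum: t=4:+1/11496038400 = 1/11496038400
3j²(2 8 6; -2 -4 6) = Δ·Π!·Σ² = 1/30940  (sign +1)
combine: 4πI² = 1105·28/1105·1/30940 = 1/1105
take √, sign +1: I = 0.00848621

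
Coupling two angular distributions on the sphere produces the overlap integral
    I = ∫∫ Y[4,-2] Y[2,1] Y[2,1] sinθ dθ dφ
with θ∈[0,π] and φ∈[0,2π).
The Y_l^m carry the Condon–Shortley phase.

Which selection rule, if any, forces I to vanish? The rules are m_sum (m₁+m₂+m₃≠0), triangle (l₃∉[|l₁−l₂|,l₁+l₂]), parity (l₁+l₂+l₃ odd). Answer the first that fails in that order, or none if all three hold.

m₁+m₂+m₃ = -2 + 1 + 1 = 0  ✓
triangle: |4−2|=2 ≤ l₃=2 ≤ 4+2=6  ✓
parity: l₁+l₂+l₃ = 8 is even  ✓

none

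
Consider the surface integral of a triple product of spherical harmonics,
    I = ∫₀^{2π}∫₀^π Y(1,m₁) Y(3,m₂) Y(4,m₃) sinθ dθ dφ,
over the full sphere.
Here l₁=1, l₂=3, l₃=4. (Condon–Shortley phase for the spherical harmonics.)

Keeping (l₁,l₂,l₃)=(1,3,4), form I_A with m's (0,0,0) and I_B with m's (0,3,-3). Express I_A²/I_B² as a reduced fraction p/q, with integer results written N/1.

Shared (l₁,l₂,l₃)=(1,3,4): N and (l;000)² cancel in I_A²/I_B².
A: Δ = 0!·2!·6!/9! = 1/252; Racah Σ t=0..0: t=0:+1/36 = 1/36; ⇒ 3j(1 3 4; 0 0 0)² = 4/63, sgn +1
B: Δ = 0!·2!·6!/9! = 1/252; Racah Σ t=0..0: t=0:+1/720 = 1/720; ⇒ 3j(1 3 4; 0 3 -3)² = 1/36, sgn -1
I_A²/I_B² = (4/63)/(1/36) = 16/7

16/7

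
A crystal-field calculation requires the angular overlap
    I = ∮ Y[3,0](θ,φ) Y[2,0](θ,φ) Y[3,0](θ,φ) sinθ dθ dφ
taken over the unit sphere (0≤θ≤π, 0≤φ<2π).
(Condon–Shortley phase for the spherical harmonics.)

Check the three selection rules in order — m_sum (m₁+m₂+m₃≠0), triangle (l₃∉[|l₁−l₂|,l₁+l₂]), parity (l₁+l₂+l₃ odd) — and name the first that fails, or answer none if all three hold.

m₁+m₂+m₃ = 0 + 0 + 0 = 0  ✓
triangle: |3−2|=1 ≤ l₃=3 ≤ 3+2=5  ✓
parity: l₁+l₂+l₃ = 8 is even  ✓

none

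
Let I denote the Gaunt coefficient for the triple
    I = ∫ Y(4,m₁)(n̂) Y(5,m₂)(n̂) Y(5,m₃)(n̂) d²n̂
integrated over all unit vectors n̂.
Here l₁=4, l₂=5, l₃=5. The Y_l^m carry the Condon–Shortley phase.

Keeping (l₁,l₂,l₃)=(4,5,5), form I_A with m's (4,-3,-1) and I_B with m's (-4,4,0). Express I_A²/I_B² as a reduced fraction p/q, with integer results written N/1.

5/3

Same 4,5,5: normalisation and zero-m 3j drop out of the ratio.
A: Δ: 4! 4! 6! / 15! → 1/3153150; sum: t=0:+1/27648 = 1/27648; 3j²(4 5 5; 4 -3 -1) = Δ·Π!·Σ² = 10/429  (sign +1)
B: Δ: 4! 4! 6! / 15! → 1/3153150; sum: t=4:+1/69120 = 1/69120; 3j²(4 5 5; -4 4 0) = Δ·Π!·Σ² = 2/143  (sign -1)
I_A²/I_B² = (10/429)/(2/143) = 5/3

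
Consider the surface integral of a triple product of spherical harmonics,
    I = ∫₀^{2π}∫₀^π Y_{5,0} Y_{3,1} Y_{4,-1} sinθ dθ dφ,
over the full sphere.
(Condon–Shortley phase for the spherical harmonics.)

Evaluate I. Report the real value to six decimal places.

-0.009577

m-sum 0 ✓  L=12 even ✓  2≤4≤8 ✓
Π(2lᵢ+1) = 11×7×9 = 693
triangle coeff Δ(5,3,4) = 1/180180
Σ_t [1,3]: t=1:−1/576 t=2:+1/144 t=3:−1/576 = 1/288
(3j)²=20/1001 [(5 3 4; 0 0 0)], sign=+1
Σ_t [2,4]: t=2:+1/288 t=3:−1/288 t=4:+1/5760 = 1/5760
(3j)²=1/12012 [(5 3 4; 0 1 -1)], sign=-1
⇒ 4πI² = 15/13013
I = (-1)√(15/13013/(4π)) = -0.00957750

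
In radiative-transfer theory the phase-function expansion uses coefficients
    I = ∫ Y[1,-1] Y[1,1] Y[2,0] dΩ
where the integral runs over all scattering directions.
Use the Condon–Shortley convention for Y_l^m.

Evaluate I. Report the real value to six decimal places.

0.126157

Checks pass: Σm=0; 4 even; l₃=2∈[0,2].
(2·1+1)(2·1+1)(2·2+1) = 45
Δ: 0! 2! 2! / 5! → 1/30
sum: t=0:+1/1 = 1/1
3j²(1 1 2; 0 0 0) = Δ·Π!·Σ² = 2/15  (sign +1)
sum: t=0:+1/4 = 1/4
3j²(1 1 2; -1 1 0) = Δ·Π!·Σ² = 1/30  (sign +1)
combine: 4πI² = 45·2/15·1/30 = 1/5
take √, sign +1: I = 0.12615663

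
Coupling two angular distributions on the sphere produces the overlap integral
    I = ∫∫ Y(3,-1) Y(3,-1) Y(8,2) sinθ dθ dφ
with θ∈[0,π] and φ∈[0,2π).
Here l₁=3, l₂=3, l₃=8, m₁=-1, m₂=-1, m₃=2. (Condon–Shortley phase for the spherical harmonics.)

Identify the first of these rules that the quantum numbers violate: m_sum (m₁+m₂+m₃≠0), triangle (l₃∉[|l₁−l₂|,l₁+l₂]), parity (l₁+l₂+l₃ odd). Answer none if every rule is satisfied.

Σmᵢ = 0  ✓
l₃∈[|l₁−l₂|,l₁+l₂]=[0,6], have l₃=8  ✗
Σlᵢ = 14 ⇒ even

triangle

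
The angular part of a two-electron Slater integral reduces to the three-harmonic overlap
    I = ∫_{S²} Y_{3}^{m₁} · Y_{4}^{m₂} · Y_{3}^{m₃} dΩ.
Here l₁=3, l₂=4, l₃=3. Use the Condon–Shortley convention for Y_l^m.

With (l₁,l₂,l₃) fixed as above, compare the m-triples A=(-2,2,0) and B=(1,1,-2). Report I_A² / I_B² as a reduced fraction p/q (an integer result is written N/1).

3/32

Shared (l₁,l₂,l₃)=(3,4,3): N and (l;000)² cancel in I_A²/I_B².
A: Δ = 4!·2!·4!/11! = 1/34650; Racah Σ t=3..4: t=3:−1/72 t=4:+1/96 = -1/288; ⇒ 3j(3 4 3; -2 2 0)² = 1/462, sgn +1
B: Δ = 4!·2!·4!/11! = 1/34650; Racah Σ t=1..2: t=1:−1/144 t=2:+1/48 = 1/72; ⇒ 3j(3 4 3; 1 1 -2)² = 16/693, sgn -1
I_A²/I_B² = (1/462)/(16/693) = 3/32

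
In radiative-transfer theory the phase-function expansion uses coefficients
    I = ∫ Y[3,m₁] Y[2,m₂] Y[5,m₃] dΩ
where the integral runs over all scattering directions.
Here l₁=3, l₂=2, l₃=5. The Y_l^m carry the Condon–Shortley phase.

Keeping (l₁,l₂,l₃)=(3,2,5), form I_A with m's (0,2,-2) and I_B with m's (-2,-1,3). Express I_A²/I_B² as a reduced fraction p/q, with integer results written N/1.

5/16

Shared (l₁,l₂,l₃)=(3,2,5): N and (l;000)² cancel in I_A²/I_B².
A: Δ = 0!·6!·4!/11! = 1/2310; Racah Σ t=0..0: t=0:+1/864 = 1/864; ⇒ 3j(3 2 5; 0 2 -2)² = 1/66, sgn -1
B: Δ = 0!·6!·4!/11! = 1/2310; Racah Σ t=0..0: t=0:+1/720 = 1/720; ⇒ 3j(3 2 5; -2 -1 3)² = 8/165, sgn +1
I_A²/I_B² = (1/66)/(8/165) = 5/16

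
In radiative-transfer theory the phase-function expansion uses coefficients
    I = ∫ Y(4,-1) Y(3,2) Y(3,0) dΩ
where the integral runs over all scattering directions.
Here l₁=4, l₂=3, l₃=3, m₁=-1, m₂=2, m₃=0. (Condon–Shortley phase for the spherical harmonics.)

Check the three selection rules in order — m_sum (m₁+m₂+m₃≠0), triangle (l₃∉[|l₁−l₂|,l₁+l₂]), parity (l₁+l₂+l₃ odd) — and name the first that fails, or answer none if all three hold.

m_sum

azimuthal sum: -1 + 2 + 0 = 1  ✗
1 ≤ 3 ≤ 7 (triangle on l)
L = 4 + 3 + 3 = 10 (even)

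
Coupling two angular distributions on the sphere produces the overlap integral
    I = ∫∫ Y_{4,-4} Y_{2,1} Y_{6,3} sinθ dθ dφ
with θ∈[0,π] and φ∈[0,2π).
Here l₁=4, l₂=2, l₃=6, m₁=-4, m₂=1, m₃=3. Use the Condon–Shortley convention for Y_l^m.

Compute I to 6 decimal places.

-0.047713

Rules hold: Σm=0, L=12 even, 2≤6≤6.
N = 9·5·13 = 585
Δ = 0!·8!·4!/13! = 1/6435
Racah Σ t=0..0: t=0:+1/2304 = 1/2304
⇒ 3j(4 2 6; 0 0 0)² = 5/143, sgn +1
Racah Σ t=0..0: t=0:+1/241920 = 1/241920
⇒ 3j(4 2 6; -4 1 3)² = 1/715, sgn -1
4πI² = N·(3j₀)²·(3jₘ)² = 45/1573
I = -1·√(0.0286078/4π) = -0.04771303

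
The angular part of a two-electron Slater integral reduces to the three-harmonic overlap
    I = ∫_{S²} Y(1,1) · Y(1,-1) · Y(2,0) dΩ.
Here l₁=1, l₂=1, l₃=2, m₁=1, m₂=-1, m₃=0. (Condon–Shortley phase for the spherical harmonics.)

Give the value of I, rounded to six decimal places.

Checks pass: Σm=0; 4 even; l₃=2∈[0,2].
(2·1+1)(2·1+1)(2·2+1) = 45
Δ: 0! 2! 2! / 5! → 1/30
sum: t=0:+1/1 = 1/1
3j²(1 1 2; 0 0 0) = Δ·Π!·Σ² = 2/15  (sign +1)
sum: t=0:+1/4 = 1/4
3j²(1 1 2; 1 -1 0) = Δ·Π!·Σ² = 1/30  (sign +1)
combine: 4πI² = 45·2/15·1/30 = 1/5
take √, sign +1: I = 0.12615663

0.126157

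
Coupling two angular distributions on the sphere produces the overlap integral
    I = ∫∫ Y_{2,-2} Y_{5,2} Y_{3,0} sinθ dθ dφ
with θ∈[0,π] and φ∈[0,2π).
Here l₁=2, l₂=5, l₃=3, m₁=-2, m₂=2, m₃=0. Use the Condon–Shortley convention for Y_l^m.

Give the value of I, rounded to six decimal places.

Checks pass: Σm=0; 10 even; l₃=3∈[3,7].
(2·2+1)(2·5+1)(2·3+1) = 385
Δ: 4! 0! 6! / 11! → 1/2310
sum: t=2:+1/144 = 1/144
3j²(2 5 3; 0 0 0) = Δ·Π!·Σ² = 10/231  (sign -1)
sum: t=4:+1/864 = 1/864
3j²(2 5 3; -2 2 0) = Δ·Π!·Σ² = 1/66  (sign -1)
combine: 4πI² = 385·10/231·1/66 = 25/99
take √, sign +1: I = 0.14175797

0.141758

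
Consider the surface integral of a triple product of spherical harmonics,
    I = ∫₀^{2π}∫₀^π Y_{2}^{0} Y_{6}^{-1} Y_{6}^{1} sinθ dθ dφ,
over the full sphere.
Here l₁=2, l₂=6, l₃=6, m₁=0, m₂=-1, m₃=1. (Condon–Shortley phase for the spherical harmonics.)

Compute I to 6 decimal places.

Checks pass: Σm=0; 14 even; l₃=6∈[4,8].
(2·2+1)(2·6+1)(2·6+1) = 845
Δ: 2! 2! 10! / 15! → 1/90090
sum: t=0:+1/69120 t=1:−1/14400 t=2:+1/69120 = -7/172800
3j²(2 6 6; 0 0 0) = Δ·Π!·Σ² = 14/715  (sign -1)
sum: t=0:+1/57600 t=1:−1/17280 t=2:+1/120960 = -13/403200
3j²(2 6 6; 0 -1 1) = Δ·Π!·Σ² = 13/770  (sign +1)
combine: 4πI² = 845·14/715·13/770 = 169/605
take √, sign -1: I = -0.14909419

-0.149094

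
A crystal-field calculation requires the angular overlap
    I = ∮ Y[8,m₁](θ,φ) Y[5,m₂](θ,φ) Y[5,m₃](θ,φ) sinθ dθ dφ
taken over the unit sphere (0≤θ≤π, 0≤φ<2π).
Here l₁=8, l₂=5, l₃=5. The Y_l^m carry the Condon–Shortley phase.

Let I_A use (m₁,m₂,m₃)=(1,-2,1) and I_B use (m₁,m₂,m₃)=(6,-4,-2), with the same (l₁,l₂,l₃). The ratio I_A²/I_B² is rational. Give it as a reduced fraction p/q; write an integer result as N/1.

1134/143

l's match ⇒ only the (l;m) 3-j factors differ between A and B.
A: triangle coeff Δ(8,5,5) = 1/37413090; Σ_t [1,3]: t=1:−1/14515200 t=2:+1/1036800 t=3:−1/829440 = -1/3225600; (3j)²=567/230945 [(8 5 5; 1 -2 1)], sign=-1
B: triangle coeff Δ(8,5,5) = 1/37413090; Σ_t [0,1]: t=0:+1/58060800 t=1:−1/50803200 = -1/406425600; (3j)²=1/3230 [(8 5 5; 6 -4 -2)], sign=+1
I_A²/I_B² = (567/230945)/(1/3230) = 1134/143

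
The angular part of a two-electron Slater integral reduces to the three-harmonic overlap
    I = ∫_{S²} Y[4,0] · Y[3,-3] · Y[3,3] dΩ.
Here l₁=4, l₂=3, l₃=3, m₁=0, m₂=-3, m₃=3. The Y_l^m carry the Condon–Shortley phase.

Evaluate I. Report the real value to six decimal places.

m-sum 0 ✓  L=10 even ✓  1≤3≤7 ✓
Π(2lᵢ+1) = 9×7×7 = 441
triangle coeff Δ(4,3,3) = 1/34650
Σ_t [1,3]: t=1:−1/72 t=2:+1/16 t=3:−1/72 = 5/144
(3j)²=2/77 [(4 3 3; 0 0 0)], sign=-1
Σ_t [0,0]: t=0:+1/1152 = 1/1152
(3j)²=1/154 [(4 3 3; 0 -3 3)], sign=+1
⇒ 4πI² = 9/121
I = (-1)√(9/121/(4π)) = -0.07693494

-0.076935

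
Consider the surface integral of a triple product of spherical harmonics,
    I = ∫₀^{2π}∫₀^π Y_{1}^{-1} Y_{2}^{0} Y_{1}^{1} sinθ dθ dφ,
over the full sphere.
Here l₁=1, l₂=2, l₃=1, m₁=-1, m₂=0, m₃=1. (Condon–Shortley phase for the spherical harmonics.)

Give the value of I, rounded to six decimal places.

0.126157

m-sum 0 ✓  L=4 even ✓  1≤1≤3 ✓
Π(2lᵢ+1) = 3×5×3 = 45
triangle coeff Δ(1,2,1) = 1/30
Σ_t [1,1]: t=1:−1/1 = -1/1
(3j)²=2/15 [(1 2 1; 0 0 0)], sign=+1
Σ_t [2,2]: t=2:+1/4 = 1/4
(3j)²=1/30 [(1 2 1; -1 0 1)], sign=+1
⇒ 4πI² = 1/5
I = (+1)√(1/5/(4π)) = 0.12615663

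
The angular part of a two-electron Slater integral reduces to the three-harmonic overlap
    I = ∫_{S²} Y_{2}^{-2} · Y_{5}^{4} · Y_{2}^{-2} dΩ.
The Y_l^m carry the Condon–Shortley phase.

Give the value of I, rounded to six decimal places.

0.000000

triangle: need 3≤l₃≤7, have 2; I=0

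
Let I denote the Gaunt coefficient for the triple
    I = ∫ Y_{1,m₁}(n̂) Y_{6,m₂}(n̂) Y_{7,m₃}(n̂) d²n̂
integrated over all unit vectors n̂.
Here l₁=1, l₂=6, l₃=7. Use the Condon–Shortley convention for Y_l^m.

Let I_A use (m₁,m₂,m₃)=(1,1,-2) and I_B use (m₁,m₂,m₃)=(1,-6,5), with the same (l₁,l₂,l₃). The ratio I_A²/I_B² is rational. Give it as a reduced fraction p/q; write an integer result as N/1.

36/1

Same 1,6,7: normalisation and zero-m 3j drop out of the ratio.
A: Δ: 0! 2! 12! / 15! → 1/1365; sum: t=0:+1/1209600 = 1/1209600; 3j²(1 6 7; 1 1 -2) = Δ·Π!·Σ² = 12/455  (sign -1)
B: Δ: 0! 2! 12! / 15! → 1/1365; sum: t=0:+1/958003200 = 1/958003200; 3j²(1 6 7; 1 -6 5) = Δ·Π!·Σ² = 1/1365  (sign +1)
I_A²/I_B² = (12/455)/(1/1365) = 36/1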